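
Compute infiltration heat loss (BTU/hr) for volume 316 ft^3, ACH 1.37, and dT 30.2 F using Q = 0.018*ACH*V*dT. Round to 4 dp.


Q = 0.018 * 1.37 * 316 * 30.2 = 235.3353 BTU/hr

235.3353 BTU/hr


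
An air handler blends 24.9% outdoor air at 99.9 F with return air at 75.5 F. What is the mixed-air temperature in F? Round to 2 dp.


T_mix = 75.5 + (24.9/100)*(99.9-75.5) = 81.58 F

81.58 F


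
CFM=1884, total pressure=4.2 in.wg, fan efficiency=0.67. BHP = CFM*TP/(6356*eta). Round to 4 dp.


BHP = 1884 * 4.2 / (6356 * 0.67) = 1.8581 hp

1.8581 hp


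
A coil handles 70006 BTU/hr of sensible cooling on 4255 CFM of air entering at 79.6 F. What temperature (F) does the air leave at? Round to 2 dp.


dT = 70006/(1.08*4255) = 15.2339
T_leave = 79.6 - 15.2339 = 64.37 F

64.37 F


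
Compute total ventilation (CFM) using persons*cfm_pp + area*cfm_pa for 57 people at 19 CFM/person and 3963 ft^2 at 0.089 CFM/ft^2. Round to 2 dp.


Total = 57*19 + 3963*0.089 = 1435.71 CFM

1435.71 CFM


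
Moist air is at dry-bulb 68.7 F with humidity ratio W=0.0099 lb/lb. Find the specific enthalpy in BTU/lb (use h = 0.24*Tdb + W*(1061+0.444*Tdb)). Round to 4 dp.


h = 0.24*68.7 + 0.0099*(1061+0.444*68.7) = 27.2939 BTU/lb

27.2939 BTU/lb


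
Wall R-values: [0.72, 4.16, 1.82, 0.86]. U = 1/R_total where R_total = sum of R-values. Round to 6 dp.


R_total = 0.72 + 4.16 + 1.82 + 0.86 = 7.56
U = 1/7.56 = 0.132275

0.132275


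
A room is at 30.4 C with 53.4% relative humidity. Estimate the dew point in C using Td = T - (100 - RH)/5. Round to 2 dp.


Td = 30.4 - (100-53.4)/5 = 21.08 C

21.08 C


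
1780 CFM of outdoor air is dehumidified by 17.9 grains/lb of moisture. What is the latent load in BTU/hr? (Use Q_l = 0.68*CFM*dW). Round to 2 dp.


Q = 0.68 * 1780 * 17.9 = 21666.16 BTU/hr

21666.16 BTU/hr


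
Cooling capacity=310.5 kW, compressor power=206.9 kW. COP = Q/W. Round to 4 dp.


COP = 310.5 / 206.9 = 1.5007

1.5007


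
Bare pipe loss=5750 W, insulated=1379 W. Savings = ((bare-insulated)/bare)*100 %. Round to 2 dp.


Savings = ((5750-1379)/5750)*100 = 76.02 %

76.02 %


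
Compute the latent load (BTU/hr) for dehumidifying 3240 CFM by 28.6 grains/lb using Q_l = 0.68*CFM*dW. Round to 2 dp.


Q = 0.68 * 3240 * 28.6 = 63011.52 BTU/hr

63011.52 BTU/hr


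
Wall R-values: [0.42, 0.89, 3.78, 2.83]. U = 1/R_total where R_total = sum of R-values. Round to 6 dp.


R_total = 0.42 + 0.89 + 3.78 + 2.83 = 7.92
U = 1/7.92 = 0.126263

0.126263


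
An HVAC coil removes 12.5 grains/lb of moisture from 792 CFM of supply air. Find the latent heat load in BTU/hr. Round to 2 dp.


Q = 0.68 * 792 * 12.5 = 6732.00 BTU/hr

6732.00 BTU/hr


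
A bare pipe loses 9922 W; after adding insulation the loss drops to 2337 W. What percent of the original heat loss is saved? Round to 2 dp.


Savings = ((9922-2337)/9922)*100 = 76.45 %

76.45 %


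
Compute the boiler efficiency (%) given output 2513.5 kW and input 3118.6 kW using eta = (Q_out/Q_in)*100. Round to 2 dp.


eta = (2513.5/3118.6)*100 = 80.60 %

80.60 %


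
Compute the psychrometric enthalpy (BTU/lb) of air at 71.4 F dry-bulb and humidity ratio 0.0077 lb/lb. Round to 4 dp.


h = 0.24*71.4 + 0.0077*(1061+0.444*71.4) = 25.5498 BTU/lb

25.5498 BTU/lb


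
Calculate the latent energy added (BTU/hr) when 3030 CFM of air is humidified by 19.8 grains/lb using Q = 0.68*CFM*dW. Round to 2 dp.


Q = 0.68 * 3030 * 19.8 = 40795.92 BTU/hr

40795.92 BTU/hr


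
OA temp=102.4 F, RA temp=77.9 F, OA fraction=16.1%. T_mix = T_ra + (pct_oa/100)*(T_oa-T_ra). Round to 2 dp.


T_mix = 77.9 + (16.1/100)*(102.4-77.9) = 81.84 F

81.84 F


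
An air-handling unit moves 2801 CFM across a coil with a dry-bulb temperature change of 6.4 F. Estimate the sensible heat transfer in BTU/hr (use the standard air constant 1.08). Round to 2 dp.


Q = 1.08 * 2801 * 6.4 = 19360.51 BTU/hr

19360.51 BTU/hr


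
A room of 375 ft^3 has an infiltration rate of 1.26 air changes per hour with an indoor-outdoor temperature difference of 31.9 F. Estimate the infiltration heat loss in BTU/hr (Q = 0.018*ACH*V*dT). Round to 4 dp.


Q = 0.018 * 1.26 * 375 * 31.9 = 271.3095 BTU/hr

271.3095 BTU/hr


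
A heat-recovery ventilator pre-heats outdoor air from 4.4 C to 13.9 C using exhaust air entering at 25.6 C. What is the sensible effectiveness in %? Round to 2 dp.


eff = (13.9-4.4)/(25.6-4.4)*100 = 44.81 %

44.81 %


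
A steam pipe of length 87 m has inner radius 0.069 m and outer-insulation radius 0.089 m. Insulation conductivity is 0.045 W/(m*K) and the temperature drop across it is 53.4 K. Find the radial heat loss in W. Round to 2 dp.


Q = 2*pi*0.045*87*53.4/ln(0.089/0.069) = 5160.77 W

5160.77 W


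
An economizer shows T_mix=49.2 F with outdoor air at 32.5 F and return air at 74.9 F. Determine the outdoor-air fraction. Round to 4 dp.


frac = (49.2 - 74.9) / (32.5 - 74.9) = 0.6061

0.6061


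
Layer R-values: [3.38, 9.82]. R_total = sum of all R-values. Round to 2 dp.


R_total = 3.38 + 9.82 = 13.20

13.20


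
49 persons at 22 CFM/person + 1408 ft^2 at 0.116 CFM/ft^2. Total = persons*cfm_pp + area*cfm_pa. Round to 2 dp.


Total = 49*22 + 1408*0.116 = 1241.33 CFM

1241.33 CFM


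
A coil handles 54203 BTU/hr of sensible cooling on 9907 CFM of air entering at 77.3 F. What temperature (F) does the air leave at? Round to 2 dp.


dT = 54203/(1.08*9907) = 5.0659
T_leave = 77.3 - 5.0659 = 72.23 F

72.23 F


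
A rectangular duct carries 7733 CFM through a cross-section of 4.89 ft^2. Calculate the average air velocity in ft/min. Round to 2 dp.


V = 7733 / 4.89 = 1581.39 ft/min

1581.39 ft/min


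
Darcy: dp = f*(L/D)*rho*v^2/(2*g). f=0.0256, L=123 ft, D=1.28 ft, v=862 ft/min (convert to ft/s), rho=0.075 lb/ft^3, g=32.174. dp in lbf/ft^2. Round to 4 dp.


v_fps = 862/60 = 14.3667 ft/s
dp = 0.0256*(123/1.28)*0.075*14.3667^2/(2*32.174) = 0.5918 lbf/ft^2

0.5918 lbf/ft^2


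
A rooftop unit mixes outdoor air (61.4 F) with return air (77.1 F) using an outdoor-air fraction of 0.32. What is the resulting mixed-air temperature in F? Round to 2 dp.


T_mix = 0.32*61.4 + 0.68*77.1 = 72.08 F

72.08 F


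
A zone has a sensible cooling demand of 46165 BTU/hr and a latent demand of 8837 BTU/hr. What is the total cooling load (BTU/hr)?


Qt = 46165 + 8837 = 55002 BTU/hr

55002 BTU/hr


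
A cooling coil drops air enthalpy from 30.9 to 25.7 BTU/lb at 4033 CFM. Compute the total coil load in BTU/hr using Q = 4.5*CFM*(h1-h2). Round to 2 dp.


Q = 4.5 * 4033 * (30.9 - 25.7) = 94372.20 BTU/hr

94372.20 BTU/hr


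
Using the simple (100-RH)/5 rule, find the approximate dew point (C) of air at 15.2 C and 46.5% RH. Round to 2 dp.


Td = 15.2 - (100-46.5)/5 = 4.50 C

4.50 C


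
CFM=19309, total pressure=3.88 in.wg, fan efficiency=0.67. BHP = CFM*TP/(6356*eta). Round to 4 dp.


BHP = 19309 * 3.88 / (6356 * 0.67) = 17.5927 hp

17.5927 hp


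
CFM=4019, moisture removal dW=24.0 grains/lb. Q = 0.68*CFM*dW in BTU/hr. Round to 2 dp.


Q = 0.68 * 4019 * 24.0 = 65590.08 BTU/hr

65590.08 BTU/hr


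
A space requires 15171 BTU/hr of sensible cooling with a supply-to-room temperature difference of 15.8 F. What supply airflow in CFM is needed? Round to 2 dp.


CFM = 15171 / (1.08 * 15.8) = 889.06

889.06 CFM


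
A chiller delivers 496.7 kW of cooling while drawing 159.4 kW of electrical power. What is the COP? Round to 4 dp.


COP = 496.7 / 159.4 = 3.1161

3.1161


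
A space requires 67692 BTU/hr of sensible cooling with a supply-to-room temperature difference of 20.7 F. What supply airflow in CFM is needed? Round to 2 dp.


CFM = 67692 / (1.08 * 20.7) = 3027.91

3027.91 CFM


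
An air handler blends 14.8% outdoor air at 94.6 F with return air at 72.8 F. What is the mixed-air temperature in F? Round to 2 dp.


T_mix = 72.8 + (14.8/100)*(94.6-72.8) = 76.03 F

76.03 F


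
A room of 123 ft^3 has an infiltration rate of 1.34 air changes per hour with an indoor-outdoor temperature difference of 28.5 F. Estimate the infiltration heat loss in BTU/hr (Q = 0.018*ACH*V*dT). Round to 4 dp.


Q = 0.018 * 1.34 * 123 * 28.5 = 84.5527 BTU/hr

84.5527 BTU/hr


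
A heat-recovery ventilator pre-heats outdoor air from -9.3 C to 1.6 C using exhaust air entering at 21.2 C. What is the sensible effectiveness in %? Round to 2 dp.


eff = (1.6-(-9.3))/(21.2-(-9.3))*100 = 35.74 %

35.74 %


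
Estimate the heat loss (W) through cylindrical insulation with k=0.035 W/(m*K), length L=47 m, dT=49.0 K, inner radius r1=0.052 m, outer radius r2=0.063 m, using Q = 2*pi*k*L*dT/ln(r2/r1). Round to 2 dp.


Q = 2*pi*0.035*47*49.0/ln(0.063/0.052) = 2639.29 W

2639.29 W


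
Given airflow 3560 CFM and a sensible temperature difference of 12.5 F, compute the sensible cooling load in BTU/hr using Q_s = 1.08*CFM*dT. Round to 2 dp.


Q = 1.08 * 3560 * 12.5 = 48060.00 BTU/hr

48060.00 BTU/hr


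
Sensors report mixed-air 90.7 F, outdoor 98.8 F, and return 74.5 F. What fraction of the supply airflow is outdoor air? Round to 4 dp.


frac = (90.7 - 74.5) / (98.8 - 74.5) = 0.6667

0.6667


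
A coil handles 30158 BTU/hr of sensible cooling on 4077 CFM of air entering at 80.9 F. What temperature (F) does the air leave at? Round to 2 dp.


dT = 30158/(1.08*4077) = 6.8492
T_leave = 80.9 - 6.8492 = 74.05 F

74.05 F


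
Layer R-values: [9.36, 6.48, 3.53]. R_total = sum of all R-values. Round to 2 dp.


R_total = 9.36 + 6.48 + 3.53 = 19.37

19.37


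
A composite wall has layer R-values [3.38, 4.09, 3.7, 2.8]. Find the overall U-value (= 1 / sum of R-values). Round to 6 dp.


R_total = 3.38 + 4.09 + 3.7 + 2.8 = 13.97
U = 1/13.97 = 0.071582

0.071582


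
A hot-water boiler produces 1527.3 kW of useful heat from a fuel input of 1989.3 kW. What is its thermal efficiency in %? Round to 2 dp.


eta = (1527.3/1989.3)*100 = 76.78 %

76.78 %


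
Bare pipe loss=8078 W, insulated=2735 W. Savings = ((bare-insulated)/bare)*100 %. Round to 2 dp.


Savings = ((8078-2735)/8078)*100 = 66.14 %

66.14 %


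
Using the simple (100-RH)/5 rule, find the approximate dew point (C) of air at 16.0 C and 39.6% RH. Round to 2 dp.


Td = 16.0 - (100-39.6)/5 = 3.92 C

3.92 C


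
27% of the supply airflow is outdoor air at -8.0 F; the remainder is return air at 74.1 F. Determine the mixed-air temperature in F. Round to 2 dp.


T_mix = 0.27*(-8.0) + 0.73*74.1 = 51.93 F

51.93 F


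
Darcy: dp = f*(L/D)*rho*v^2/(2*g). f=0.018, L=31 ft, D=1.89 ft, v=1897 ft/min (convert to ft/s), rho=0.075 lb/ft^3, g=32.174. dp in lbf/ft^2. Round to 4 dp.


v_fps = 1897/60 = 31.6167 ft/s
dp = 0.018*(31/1.89)*0.075*31.6167^2/(2*32.174) = 0.3440 lbf/ft^2

0.3440 lbf/ft^2


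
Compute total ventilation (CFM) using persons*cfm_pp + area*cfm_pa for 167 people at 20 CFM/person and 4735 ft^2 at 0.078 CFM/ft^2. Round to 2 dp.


Total = 167*20 + 4735*0.078 = 3709.33 CFM

3709.33 CFM


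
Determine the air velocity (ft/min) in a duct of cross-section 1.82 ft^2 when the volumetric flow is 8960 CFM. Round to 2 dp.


V = 8960 / 1.82 = 4923.08 ft/min

4923.08 ft/min


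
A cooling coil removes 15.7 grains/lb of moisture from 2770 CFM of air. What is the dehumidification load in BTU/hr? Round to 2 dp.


Q = 0.68 * 2770 * 15.7 = 29572.52 BTU/hr

29572.52 BTU/hr


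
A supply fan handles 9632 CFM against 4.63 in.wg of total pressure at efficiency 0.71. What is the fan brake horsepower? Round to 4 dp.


BHP = 9632 * 4.63 / (6356 * 0.71) = 9.8822 hp

9.8822 hp


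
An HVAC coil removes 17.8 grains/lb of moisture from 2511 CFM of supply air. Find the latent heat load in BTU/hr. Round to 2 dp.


Q = 0.68 * 2511 * 17.8 = 30393.14 BTU/hr

30393.14 BTU/hr


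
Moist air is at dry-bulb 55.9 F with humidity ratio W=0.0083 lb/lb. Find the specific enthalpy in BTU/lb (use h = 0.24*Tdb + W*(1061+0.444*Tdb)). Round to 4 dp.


h = 0.24*55.9 + 0.0083*(1061+0.444*55.9) = 22.4283 BTU/lb

22.4283 BTU/lb


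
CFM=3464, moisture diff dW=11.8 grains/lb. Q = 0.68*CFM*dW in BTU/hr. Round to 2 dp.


Q = 0.68 * 3464 * 11.8 = 27795.14 BTU/hr

27795.14 BTU/hr


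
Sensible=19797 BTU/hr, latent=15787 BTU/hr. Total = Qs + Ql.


Qt = 19797 + 15787 = 35584 BTU/hr

35584 BTU/hr


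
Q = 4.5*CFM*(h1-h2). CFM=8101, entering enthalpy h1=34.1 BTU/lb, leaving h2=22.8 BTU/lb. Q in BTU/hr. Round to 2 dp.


Q = 4.5 * 8101 * (34.1 - 22.8) = 411935.85 BTU/hr

411935.85 BTU/hr


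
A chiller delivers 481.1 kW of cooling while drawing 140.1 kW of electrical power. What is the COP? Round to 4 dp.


COP = 481.1 / 140.1 = 3.4340

3.4340


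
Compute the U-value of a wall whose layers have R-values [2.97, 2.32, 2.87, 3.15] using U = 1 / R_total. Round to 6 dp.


R_total = 2.97 + 2.32 + 2.87 + 3.15 = 11.31
U = 1/11.31 = 0.088417

0.088417


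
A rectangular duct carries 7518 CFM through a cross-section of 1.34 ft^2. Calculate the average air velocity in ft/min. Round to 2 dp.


V = 7518 / 1.34 = 5610.45 ft/min

5610.45 ft/min


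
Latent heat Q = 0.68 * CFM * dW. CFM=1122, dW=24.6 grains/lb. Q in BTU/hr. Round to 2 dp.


Q = 0.68 * 1122 * 24.6 = 18768.82 BTU/hr

18768.82 BTU/hr


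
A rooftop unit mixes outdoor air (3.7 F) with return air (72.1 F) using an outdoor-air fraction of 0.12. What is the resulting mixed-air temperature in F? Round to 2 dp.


T_mix = 0.12*3.7 + 0.88*72.1 = 63.89 F

63.89 F


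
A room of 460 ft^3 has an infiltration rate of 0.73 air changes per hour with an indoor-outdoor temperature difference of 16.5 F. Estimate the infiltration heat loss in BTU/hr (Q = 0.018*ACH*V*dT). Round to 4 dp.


Q = 0.018 * 0.73 * 460 * 16.5 = 99.7326 BTU/hr

99.7326 BTU/hr


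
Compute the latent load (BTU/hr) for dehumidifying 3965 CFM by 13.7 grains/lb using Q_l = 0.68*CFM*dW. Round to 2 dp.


Q = 0.68 * 3965 * 13.7 = 36937.94 BTU/hr

36937.94 BTU/hr


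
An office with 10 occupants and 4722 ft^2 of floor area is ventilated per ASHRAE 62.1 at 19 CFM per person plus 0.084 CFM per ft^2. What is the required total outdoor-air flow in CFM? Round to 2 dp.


Total = 10*19 + 4722*0.084 = 586.65 CFM

586.65 CFM


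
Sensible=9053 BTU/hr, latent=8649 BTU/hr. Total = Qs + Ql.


Qt = 9053 + 8649 = 17702 BTU/hr

17702 BTU/hr


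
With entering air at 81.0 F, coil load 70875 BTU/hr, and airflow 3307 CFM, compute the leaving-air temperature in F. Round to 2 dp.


dT = 70875/(1.08*3307) = 19.8443
T_leave = 81.0 - 19.8443 = 61.16 F

61.16 F


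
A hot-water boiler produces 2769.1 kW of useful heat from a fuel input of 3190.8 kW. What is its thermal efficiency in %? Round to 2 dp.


eta = (2769.1/3190.8)*100 = 86.78 %

86.78 %


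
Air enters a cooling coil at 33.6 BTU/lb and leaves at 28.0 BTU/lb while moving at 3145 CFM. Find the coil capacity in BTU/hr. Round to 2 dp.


Q = 4.5 * 3145 * (33.6 - 28.0) = 79254.00 BTU/hr

79254.00 BTU/hr


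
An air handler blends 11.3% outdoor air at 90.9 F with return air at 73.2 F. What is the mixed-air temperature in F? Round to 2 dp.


T_mix = 73.2 + (11.3/100)*(90.9-73.2) = 75.20 F

75.20 F


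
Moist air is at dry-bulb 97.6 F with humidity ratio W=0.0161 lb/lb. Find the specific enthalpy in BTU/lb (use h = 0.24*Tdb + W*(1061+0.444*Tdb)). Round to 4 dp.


h = 0.24*97.6 + 0.0161*(1061+0.444*97.6) = 41.2038 BTU/lb

41.2038 BTU/lb


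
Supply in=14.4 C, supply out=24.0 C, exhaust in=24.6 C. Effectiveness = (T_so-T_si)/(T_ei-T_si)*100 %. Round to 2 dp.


eff = (24.0-14.4)/(24.6-14.4)*100 = 94.12 %

94.12 %


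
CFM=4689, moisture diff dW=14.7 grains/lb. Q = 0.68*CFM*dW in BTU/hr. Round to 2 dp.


Q = 0.68 * 4689 * 14.7 = 46871.24 BTU/hr

46871.24 BTU/hr


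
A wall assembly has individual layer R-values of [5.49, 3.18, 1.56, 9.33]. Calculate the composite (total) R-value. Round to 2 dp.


R_total = 5.49 + 3.18 + 1.56 + 9.33 = 19.56

19.56


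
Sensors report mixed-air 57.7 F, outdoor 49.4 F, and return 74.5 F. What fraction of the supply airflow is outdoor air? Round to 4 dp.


frac = (57.7 - 74.5) / (49.4 - 74.5) = 0.6693

0.6693


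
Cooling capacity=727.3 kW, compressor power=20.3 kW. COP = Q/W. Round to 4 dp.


COP = 727.3 / 20.3 = 35.8276

35.8276


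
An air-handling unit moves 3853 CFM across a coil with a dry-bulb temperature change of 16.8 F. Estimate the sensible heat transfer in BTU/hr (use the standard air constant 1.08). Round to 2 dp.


Q = 1.08 * 3853 * 16.8 = 69908.83 BTU/hr

69908.83 BTU/hr


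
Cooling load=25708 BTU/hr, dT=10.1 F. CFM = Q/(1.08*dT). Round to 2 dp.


CFM = 25708 / (1.08 * 10.1) = 2356.80

2356.80 CFM


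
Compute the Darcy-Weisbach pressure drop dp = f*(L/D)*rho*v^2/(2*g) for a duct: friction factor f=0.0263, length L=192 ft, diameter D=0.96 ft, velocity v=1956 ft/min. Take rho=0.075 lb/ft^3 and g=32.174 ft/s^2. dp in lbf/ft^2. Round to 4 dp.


v_fps = 1956/60 = 32.6 ft/s
dp = 0.0263*(192/0.96)*0.075*32.6^2/(2*32.174) = 6.5155 lbf/ft^2

6.5155 lbf/ft^2


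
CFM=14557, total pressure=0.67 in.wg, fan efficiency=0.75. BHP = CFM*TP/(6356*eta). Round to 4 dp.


BHP = 14557 * 0.67 / (6356 * 0.75) = 2.0460 hp

2.0460 hp


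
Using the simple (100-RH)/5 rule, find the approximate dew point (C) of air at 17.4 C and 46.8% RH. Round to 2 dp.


Td = 17.4 - (100-46.8)/5 = 6.76 C

6.76 C


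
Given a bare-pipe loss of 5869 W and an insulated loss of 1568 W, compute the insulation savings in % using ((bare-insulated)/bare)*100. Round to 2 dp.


Savings = ((5869-1568)/5869)*100 = 73.28 %

73.28 %


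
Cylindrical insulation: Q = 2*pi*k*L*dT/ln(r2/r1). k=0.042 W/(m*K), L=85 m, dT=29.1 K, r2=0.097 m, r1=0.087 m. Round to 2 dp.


Q = 2*pi*0.042*85*29.1/ln(0.097/0.087) = 5999.30 W

5999.30 W


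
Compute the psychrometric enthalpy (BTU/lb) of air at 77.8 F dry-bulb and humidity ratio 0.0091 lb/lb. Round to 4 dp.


h = 0.24*77.8 + 0.0091*(1061+0.444*77.8) = 28.6414 BTU/lb

28.6414 BTU/lb


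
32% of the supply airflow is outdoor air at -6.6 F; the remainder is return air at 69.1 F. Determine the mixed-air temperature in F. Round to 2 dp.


T_mix = 0.32*(-6.6) + 0.68*69.1 = 44.88 F

44.88 F


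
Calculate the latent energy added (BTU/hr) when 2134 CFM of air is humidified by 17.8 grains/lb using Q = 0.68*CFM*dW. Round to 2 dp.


Q = 0.68 * 2134 * 17.8 = 25829.94 BTU/hr

25829.94 BTU/hr


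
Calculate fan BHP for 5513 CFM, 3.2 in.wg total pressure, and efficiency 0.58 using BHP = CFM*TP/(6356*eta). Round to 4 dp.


BHP = 5513 * 3.2 / (6356 * 0.58) = 4.7855 hp

4.7855 hp


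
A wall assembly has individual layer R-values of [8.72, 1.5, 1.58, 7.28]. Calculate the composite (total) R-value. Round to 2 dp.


R_total = 8.72 + 1.5 + 1.58 + 7.28 = 19.08

19.08


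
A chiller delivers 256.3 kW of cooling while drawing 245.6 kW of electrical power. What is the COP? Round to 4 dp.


COP = 256.3 / 245.6 = 1.0436

1.0436


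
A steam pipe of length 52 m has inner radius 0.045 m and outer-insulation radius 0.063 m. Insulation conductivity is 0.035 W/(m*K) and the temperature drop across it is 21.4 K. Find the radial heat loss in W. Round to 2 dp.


Q = 2*pi*0.035*52*21.4/ln(0.063/0.045) = 727.30 W

727.30 W


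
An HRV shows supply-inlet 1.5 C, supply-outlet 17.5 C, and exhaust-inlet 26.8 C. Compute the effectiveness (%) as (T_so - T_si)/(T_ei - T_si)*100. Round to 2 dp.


eff = (17.5-1.5)/(26.8-1.5)*100 = 63.24 %

63.24 %


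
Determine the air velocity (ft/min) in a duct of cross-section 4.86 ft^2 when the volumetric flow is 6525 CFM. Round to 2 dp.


V = 6525 / 4.86 = 1342.59 ft/min

1342.59 ft/min


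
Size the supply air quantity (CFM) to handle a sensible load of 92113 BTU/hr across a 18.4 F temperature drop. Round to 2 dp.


CFM = 92113 / (1.08 * 18.4) = 4635.32

4635.32 CFM


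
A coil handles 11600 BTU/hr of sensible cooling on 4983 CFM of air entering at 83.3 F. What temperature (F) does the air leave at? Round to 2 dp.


dT = 11600/(1.08*4983) = 2.1555
T_leave = 83.3 - 2.1555 = 81.14 F

81.14 F


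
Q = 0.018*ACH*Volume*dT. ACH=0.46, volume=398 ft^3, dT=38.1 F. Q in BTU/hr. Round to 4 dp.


Q = 0.018 * 0.46 * 398 * 38.1 = 125.5563 BTU/hr

125.5563 BTU/hr


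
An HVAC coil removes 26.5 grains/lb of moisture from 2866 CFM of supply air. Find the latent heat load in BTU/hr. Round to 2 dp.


Q = 0.68 * 2866 * 26.5 = 51645.32 BTU/hr

51645.32 BTU/hr


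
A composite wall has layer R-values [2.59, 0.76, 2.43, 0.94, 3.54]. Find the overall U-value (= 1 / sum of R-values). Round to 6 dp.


R_total = 2.59 + 0.76 + 2.43 + 0.94 + 3.54 = 10.26
U = 1/10.26 = 0.097466

0.097466


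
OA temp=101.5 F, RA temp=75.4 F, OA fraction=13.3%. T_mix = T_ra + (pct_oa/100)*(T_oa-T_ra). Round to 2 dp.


T_mix = 75.4 + (13.3/100)*(101.5-75.4) = 78.87 F

78.87 F


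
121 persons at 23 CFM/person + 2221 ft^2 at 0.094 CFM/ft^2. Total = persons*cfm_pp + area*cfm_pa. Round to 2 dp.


Total = 121*23 + 2221*0.094 = 2991.77 CFM

2991.77 CFM


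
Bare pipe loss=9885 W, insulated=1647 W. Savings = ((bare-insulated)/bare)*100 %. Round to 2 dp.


Savings = ((9885-1647)/9885)*100 = 83.34 %

83.34 %


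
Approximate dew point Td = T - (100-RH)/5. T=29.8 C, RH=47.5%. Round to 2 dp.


Td = 29.8 - (100-47.5)/5 = 19.30 C

19.30 C


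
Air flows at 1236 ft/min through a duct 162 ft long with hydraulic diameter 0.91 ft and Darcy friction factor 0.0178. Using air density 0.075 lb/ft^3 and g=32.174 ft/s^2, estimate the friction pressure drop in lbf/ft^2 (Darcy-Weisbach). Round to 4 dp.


v_fps = 1236/60 = 20.6 ft/s
dp = 0.0178*(162/0.91)*0.075*20.6^2/(2*32.174) = 1.5673 lbf/ft^2

1.5673 lbf/ft^2


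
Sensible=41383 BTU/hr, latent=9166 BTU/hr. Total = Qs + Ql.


Qt = 41383 + 9166 = 50549 BTU/hr

50549 BTU/hr


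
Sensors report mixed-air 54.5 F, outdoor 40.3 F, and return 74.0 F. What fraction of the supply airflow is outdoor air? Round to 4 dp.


frac = (54.5 - 74.0) / (40.3 - 74.0) = 0.5786

0.5786


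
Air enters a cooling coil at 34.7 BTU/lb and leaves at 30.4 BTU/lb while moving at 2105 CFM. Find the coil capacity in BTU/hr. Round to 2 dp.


Q = 4.5 * 2105 * (34.7 - 30.4) = 40731.75 BTU/hr

40731.75 BTU/hr


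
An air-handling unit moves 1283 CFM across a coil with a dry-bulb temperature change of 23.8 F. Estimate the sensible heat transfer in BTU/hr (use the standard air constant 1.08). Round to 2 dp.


Q = 1.08 * 1283 * 23.8 = 32978.23 BTU/hr

32978.23 BTU/hr


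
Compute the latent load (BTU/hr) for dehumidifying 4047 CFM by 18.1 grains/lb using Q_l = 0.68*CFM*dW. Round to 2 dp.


Q = 0.68 * 4047 * 18.1 = 49810.48 BTU/hr

49810.48 BTU/hr


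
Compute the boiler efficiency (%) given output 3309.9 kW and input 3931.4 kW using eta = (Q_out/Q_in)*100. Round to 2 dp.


eta = (3309.9/3931.4)*100 = 84.19 %

84.19 %


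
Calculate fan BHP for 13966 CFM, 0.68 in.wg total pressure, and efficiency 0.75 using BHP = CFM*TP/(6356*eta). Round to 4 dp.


BHP = 13966 * 0.68 / (6356 * 0.75) = 1.9922 hp

1.9922 hp


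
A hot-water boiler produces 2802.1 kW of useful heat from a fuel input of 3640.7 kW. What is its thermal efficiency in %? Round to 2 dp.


eta = (2802.1/3640.7)*100 = 76.97 %

76.97 %


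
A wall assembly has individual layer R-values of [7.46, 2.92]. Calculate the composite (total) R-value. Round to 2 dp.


R_total = 7.46 + 2.92 = 10.38

10.38


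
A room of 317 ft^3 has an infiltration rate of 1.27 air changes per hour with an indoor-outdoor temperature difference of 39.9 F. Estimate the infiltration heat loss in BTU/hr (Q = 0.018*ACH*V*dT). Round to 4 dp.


Q = 0.018 * 1.27 * 317 * 39.9 = 289.1401 BTU/hr

289.1401 BTU/hr


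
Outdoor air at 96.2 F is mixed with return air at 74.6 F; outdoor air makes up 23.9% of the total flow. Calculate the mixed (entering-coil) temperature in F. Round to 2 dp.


T_mix = 74.6 + (23.9/100)*(96.2-74.6) = 79.76 F

79.76 F


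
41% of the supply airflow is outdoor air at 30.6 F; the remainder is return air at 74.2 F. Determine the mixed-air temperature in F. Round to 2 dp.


T_mix = 0.41*30.6 + 0.59*74.2 = 56.32 F

56.32 F


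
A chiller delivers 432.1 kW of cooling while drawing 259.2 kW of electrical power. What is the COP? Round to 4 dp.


COP = 432.1 / 259.2 = 1.6671

1.6671


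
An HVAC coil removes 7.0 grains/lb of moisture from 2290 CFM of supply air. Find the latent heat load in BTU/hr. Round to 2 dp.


Q = 0.68 * 2290 * 7.0 = 10900.40 BTU/hr

10900.40 BTU/hr


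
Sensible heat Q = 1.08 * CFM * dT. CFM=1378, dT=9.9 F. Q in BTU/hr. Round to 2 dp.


Q = 1.08 * 1378 * 9.9 = 14733.58 BTU/hr

14733.58 BTU/hr


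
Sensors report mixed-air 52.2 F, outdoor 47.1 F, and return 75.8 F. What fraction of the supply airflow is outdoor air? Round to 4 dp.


frac = (52.2 - 75.8) / (47.1 - 75.8) = 0.8223

0.8223


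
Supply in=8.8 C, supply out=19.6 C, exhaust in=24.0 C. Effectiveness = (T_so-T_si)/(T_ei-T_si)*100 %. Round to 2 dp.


eff = (19.6-8.8)/(24.0-8.8)*100 = 71.05 %

71.05 %


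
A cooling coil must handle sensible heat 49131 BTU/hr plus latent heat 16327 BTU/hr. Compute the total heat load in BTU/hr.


Qt = 49131 + 16327 = 65458 BTU/hr

65458 BTU/hr


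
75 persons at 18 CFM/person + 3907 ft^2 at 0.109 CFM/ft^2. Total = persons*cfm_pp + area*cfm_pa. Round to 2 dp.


Total = 75*18 + 3907*0.109 = 1775.86 CFM

1775.86 CFM


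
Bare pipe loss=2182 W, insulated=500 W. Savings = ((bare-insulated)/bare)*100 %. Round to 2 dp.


Savings = ((2182-500)/2182)*100 = 77.09 %

77.09 %


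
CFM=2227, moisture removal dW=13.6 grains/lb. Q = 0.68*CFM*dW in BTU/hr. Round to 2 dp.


Q = 0.68 * 2227 * 13.6 = 20595.30 BTU/hr

20595.30 BTU/hr


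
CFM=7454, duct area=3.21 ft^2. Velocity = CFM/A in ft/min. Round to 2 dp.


V = 7454 / 3.21 = 2322.12 ft/min

2322.12 ft/min


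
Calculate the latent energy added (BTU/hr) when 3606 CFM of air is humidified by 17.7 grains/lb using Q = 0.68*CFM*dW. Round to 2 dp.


Q = 0.68 * 3606 * 17.7 = 43401.82 BTU/hr

43401.82 BTU/hr


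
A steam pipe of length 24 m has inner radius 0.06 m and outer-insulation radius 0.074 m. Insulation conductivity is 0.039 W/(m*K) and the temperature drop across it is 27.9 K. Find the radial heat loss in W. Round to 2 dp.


Q = 2*pi*0.039*24*27.9/ln(0.074/0.06) = 782.38 W

782.38 W


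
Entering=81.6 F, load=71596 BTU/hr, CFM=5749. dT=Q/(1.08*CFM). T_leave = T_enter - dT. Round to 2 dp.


dT = 71596/(1.08*5749) = 11.5312
T_leave = 81.6 - 11.5312 = 70.07 F

70.07 F


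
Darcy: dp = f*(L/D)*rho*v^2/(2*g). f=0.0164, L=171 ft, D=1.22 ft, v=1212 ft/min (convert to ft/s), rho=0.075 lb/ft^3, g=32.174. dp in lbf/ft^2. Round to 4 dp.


v_fps = 1212/60 = 20.2 ft/s
dp = 0.0164*(171/1.22)*0.075*20.2^2/(2*32.174) = 1.0932 lbf/ft^2

1.0932 lbf/ft^2


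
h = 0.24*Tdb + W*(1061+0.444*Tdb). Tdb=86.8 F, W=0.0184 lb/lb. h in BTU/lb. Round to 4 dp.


h = 0.24*86.8 + 0.0184*(1061+0.444*86.8) = 41.0635 BTU/lb

41.0635 BTU/lb


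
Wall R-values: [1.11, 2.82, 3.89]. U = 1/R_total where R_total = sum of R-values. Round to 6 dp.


R_total = 1.11 + 2.82 + 3.89 = 7.82
U = 1/7.82 = 0.127877

0.127877


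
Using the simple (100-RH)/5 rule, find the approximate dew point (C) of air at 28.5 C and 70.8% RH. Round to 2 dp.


Td = 28.5 - (100-70.8)/5 = 22.66 C

22.66 C


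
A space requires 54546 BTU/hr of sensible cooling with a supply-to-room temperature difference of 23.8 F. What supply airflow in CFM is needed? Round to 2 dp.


CFM = 54546 / (1.08 * 23.8) = 2122.08

2122.08 CFM


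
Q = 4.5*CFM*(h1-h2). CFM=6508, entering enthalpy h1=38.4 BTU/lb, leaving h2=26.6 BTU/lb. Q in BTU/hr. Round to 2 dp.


Q = 4.5 * 6508 * (38.4 - 26.6) = 345574.80 BTU/hr

345574.80 BTU/hr


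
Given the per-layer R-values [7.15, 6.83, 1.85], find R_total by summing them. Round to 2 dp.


R_total = 7.15 + 6.83 + 1.85 = 15.83

15.83


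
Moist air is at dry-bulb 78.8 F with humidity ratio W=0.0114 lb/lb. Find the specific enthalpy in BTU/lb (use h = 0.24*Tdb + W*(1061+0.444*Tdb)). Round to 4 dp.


h = 0.24*78.8 + 0.0114*(1061+0.444*78.8) = 31.4063 BTU/lb

31.4063 BTU/lb


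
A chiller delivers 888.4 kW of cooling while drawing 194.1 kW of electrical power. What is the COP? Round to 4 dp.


COP = 888.4 / 194.1 = 4.5770

4.5770


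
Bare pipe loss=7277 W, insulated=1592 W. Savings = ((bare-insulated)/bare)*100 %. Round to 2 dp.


Savings = ((7277-1592)/7277)*100 = 78.12 %

78.12 %


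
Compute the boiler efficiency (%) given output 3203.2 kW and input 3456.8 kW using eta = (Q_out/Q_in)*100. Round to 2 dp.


eta = (3203.2/3456.8)*100 = 92.66 %

92.66 %


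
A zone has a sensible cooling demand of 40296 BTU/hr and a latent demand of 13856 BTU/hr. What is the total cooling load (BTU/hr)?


Qt = 40296 + 13856 = 54152 BTU/hr

54152 BTU/hr


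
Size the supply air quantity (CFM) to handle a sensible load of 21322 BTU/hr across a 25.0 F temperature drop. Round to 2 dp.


CFM = 21322 / (1.08 * 25.0) = 789.70

789.70 CFM


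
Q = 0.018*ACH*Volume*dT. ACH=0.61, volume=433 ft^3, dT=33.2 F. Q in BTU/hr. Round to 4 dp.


Q = 0.018 * 0.61 * 433 * 33.2 = 157.8441 BTU/hr

157.8441 BTU/hr


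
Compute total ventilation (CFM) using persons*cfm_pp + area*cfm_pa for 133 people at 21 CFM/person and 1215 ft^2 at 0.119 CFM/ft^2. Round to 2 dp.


Total = 133*21 + 1215*0.119 = 2937.59 CFM

2937.59 CFM


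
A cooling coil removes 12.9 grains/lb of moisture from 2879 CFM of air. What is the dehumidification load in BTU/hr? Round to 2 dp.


Q = 0.68 * 2879 * 12.9 = 25254.59 BTU/hr

25254.59 BTU/hr


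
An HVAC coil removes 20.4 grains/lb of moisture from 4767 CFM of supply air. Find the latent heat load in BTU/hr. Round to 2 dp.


Q = 0.68 * 4767 * 20.4 = 66127.82 BTU/hr

66127.82 BTU/hr


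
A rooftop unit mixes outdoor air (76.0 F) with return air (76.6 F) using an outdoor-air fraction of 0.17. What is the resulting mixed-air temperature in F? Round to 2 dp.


T_mix = 0.17*76.0 + 0.83*76.6 = 76.50 F

76.50 F


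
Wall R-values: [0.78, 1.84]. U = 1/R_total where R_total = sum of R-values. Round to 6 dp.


R_total = 0.78 + 1.84 = 2.62
U = 1/2.62 = 0.381679

0.381679


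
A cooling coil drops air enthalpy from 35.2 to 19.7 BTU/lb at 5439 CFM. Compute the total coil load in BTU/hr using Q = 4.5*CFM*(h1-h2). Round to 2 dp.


Q = 4.5 * 5439 * (35.2 - 19.7) = 379370.25 BTU/hr

379370.25 BTU/hr


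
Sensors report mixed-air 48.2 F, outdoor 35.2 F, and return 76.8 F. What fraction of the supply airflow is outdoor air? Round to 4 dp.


frac = (48.2 - 76.8) / (35.2 - 76.8) = 0.6875

0.6875


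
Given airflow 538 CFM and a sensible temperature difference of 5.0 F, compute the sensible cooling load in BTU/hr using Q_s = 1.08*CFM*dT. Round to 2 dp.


Q = 1.08 * 538 * 5.0 = 2905.20 BTU/hr

2905.20 BTU/hr


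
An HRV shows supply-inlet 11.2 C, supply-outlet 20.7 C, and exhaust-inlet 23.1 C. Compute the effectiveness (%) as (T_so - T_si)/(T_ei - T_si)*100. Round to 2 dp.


eff = (20.7-11.2)/(23.1-11.2)*100 = 79.83 %

79.83 %


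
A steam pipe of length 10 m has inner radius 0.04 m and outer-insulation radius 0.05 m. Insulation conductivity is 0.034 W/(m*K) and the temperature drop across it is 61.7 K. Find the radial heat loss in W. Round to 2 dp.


Q = 2*pi*0.034*10*61.7/ln(0.05/0.04) = 590.69 W

590.69 W


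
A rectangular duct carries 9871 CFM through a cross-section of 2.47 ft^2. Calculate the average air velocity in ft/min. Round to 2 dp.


V = 9871 / 2.47 = 3996.36 ft/min

3996.36 ft/min


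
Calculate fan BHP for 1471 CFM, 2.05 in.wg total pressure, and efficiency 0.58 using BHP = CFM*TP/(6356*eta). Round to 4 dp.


BHP = 1471 * 2.05 / (6356 * 0.58) = 0.8180 hp

0.8180 hp


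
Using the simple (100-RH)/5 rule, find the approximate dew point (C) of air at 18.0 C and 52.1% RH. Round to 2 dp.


Td = 18.0 - (100-52.1)/5 = 8.42 C

8.42 C


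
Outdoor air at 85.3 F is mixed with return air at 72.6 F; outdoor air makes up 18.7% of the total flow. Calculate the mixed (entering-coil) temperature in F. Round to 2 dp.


T_mix = 72.6 + (18.7/100)*(85.3-72.6) = 74.97 F

74.97 F


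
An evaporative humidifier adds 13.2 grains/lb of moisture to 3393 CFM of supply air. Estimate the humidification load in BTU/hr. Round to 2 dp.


Q = 0.68 * 3393 * 13.2 = 30455.57 BTU/hr

30455.57 BTU/hr


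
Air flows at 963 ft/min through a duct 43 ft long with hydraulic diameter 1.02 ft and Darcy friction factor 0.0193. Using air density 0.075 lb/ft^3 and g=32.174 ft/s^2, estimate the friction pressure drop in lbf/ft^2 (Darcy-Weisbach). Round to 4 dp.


v_fps = 963/60 = 16.05 ft/s
dp = 0.0193*(43/1.02)*0.075*16.05^2/(2*32.174) = 0.2443 lbf/ft^2

0.2443 lbf/ft^2


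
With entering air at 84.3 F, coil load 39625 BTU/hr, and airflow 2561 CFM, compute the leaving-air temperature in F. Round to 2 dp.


dT = 39625/(1.08*2561) = 14.3264
T_leave = 84.3 - 14.3264 = 69.97 F

69.97 F


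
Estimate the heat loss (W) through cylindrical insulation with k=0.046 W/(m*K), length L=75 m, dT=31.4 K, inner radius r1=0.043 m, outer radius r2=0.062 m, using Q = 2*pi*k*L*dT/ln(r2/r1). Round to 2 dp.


Q = 2*pi*0.046*75*31.4/ln(0.062/0.043) = 1860.05 W

1860.05 W


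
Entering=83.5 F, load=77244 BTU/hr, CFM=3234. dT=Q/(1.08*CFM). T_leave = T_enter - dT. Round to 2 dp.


dT = 77244/(1.08*3234) = 22.1157
T_leave = 83.5 - 22.1157 = 61.38 F

61.38 F


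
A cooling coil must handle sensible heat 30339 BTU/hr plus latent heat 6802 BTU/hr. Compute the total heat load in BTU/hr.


Qt = 30339 + 6802 = 37141 BTU/hr

37141 BTU/hr


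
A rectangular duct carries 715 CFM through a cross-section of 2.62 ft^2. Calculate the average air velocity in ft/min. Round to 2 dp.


V = 715 / 2.62 = 272.90 ft/min

272.90 ft/min


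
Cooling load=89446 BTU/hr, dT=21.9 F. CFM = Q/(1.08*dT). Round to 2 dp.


CFM = 89446 / (1.08 * 21.9) = 3781.75

3781.75 CFM


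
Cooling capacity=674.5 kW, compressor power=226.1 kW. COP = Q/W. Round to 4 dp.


COP = 674.5 / 226.1 = 2.9832

2.9832


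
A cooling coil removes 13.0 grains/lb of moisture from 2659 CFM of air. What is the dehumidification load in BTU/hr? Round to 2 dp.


Q = 0.68 * 2659 * 13.0 = 23505.56 BTU/hr

23505.56 BTU/hr


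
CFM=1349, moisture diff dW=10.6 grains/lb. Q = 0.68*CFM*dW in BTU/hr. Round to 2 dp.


Q = 0.68 * 1349 * 10.6 = 9723.59 BTU/hr

9723.59 BTU/hr


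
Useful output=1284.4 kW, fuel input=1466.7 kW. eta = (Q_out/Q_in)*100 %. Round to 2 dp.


eta = (1284.4/1466.7)*100 = 87.57 %

87.57 %


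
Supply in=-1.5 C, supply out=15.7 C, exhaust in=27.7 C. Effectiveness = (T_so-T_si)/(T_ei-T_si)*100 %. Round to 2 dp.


eff = (15.7-(-1.5))/(27.7-(-1.5))*100 = 58.90 %

58.90 %


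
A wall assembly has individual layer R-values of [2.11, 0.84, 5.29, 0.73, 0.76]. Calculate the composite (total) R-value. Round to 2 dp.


R_total = 2.11 + 0.84 + 5.29 + 0.73 + 0.76 = 9.73

9.73


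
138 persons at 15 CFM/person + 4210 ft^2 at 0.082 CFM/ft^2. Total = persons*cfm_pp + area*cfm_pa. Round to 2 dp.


Total = 138*15 + 4210*0.082 = 2415.22 CFM

2415.22 CFM


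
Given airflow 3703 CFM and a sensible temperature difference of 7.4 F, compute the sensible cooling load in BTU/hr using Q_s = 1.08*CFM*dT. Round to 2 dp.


Q = 1.08 * 3703 * 7.4 = 29594.38 BTU/hr

29594.38 BTU/hr


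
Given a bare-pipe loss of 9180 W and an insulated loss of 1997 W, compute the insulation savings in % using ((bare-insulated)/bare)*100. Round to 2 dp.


Savings = ((9180-1997)/9180)*100 = 78.25 %

78.25 %


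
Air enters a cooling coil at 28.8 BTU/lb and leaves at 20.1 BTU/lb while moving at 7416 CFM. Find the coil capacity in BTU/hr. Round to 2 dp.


Q = 4.5 * 7416 * (28.8 - 20.1) = 290336.40 BTU/hr

290336.40 BTU/hr


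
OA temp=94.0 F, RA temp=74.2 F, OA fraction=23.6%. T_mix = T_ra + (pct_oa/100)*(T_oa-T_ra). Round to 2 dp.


T_mix = 74.2 + (23.6/100)*(94.0-74.2) = 78.87 F

78.87 F


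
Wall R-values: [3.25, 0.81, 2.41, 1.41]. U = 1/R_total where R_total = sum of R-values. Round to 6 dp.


R_total = 3.25 + 0.81 + 2.41 + 1.41 = 7.88
U = 1/7.88 = 0.126904

0.126904


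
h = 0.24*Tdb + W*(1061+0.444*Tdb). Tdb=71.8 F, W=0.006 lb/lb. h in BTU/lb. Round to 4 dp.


h = 0.24*71.8 + 0.006*(1061+0.444*71.8) = 23.7893 BTU/lb

23.7893 BTU/lb


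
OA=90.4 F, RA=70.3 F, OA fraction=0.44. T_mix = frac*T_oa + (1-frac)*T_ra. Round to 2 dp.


T_mix = 0.44*90.4 + 0.56*70.3 = 79.14 F

79.14 F


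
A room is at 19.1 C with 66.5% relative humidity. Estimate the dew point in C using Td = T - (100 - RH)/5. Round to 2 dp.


Td = 19.1 - (100-66.5)/5 = 12.40 C

12.40 C


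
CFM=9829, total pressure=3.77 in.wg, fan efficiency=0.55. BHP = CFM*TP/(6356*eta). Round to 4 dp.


BHP = 9829 * 3.77 / (6356 * 0.55) = 10.6000 hp

10.6000 hp


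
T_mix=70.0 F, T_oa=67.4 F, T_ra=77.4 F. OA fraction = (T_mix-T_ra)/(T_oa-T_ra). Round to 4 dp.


frac = (70.0 - 77.4) / (67.4 - 77.4) = 0.7400

0.7400


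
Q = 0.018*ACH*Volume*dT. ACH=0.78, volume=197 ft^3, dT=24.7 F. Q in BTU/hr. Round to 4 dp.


Q = 0.018 * 0.78 * 197 * 24.7 = 68.3172 BTU/hr

68.3172 BTU/hr


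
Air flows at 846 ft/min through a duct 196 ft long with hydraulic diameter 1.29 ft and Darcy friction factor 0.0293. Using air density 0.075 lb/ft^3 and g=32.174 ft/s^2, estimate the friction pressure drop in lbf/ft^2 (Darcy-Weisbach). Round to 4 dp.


v_fps = 846/60 = 14.1 ft/s
dp = 0.0293*(196/1.29)*0.075*14.1^2/(2*32.174) = 1.0316 lbf/ft^2

1.0316 lbf/ft^2


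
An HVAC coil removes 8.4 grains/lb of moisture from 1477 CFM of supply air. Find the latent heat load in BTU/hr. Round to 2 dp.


Q = 0.68 * 1477 * 8.4 = 8436.62 BTU/hr

8436.62 BTU/hr


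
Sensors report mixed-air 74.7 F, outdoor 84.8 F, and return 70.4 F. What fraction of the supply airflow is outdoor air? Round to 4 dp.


frac = (74.7 - 70.4) / (84.8 - 70.4) = 0.2986

0.2986


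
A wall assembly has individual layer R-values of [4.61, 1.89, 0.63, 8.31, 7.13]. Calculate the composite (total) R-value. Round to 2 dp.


R_total = 4.61 + 1.89 + 0.63 + 8.31 + 7.13 = 22.57

22.57


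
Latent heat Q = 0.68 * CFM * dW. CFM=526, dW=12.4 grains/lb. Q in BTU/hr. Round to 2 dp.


Q = 0.68 * 526 * 12.4 = 4435.23 BTU/hr

4435.23 BTU/hr


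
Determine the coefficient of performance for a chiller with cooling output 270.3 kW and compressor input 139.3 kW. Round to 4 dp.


COP = 270.3 / 139.3 = 1.9404

1.9404


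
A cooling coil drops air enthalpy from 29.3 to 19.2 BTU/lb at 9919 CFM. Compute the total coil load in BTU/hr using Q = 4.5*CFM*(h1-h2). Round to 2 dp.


Q = 4.5 * 9919 * (29.3 - 19.2) = 450818.55 BTU/hr

450818.55 BTU/hr


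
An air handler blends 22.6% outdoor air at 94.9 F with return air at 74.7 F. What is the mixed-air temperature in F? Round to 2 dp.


T_mix = 74.7 + (22.6/100)*(94.9-74.7) = 79.27 F

79.27 F


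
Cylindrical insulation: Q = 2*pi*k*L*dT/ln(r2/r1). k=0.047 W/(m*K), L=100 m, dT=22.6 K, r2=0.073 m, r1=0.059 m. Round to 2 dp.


Q = 2*pi*0.047*100*22.6/ln(0.073/0.059) = 3134.48 W

3134.48 W


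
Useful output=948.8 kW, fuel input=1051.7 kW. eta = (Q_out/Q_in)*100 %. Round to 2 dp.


eta = (948.8/1051.7)*100 = 90.22 %

90.22 %


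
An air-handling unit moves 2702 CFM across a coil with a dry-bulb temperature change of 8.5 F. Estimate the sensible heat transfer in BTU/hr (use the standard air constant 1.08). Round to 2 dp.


Q = 1.08 * 2702 * 8.5 = 24804.36 BTU/hr

24804.36 BTU/hr
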